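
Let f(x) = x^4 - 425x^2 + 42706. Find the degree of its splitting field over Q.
[K : Q] = 4

Solving the quadratic in x^2: x^2 = (425 ± √(425^2 - 4·42706))/2 = (425 ± √9801)/2 = (425 ± 99)/2, giving x^2 = 163 or x^2 = 262. So f(x) = (x^2 - 163)(x^2 - 262) and the roots of f are ±√163, ±√262. Hence the splitting field is K = Q(√163, √262). Since 163 and 262 are distinct squarefree integers > 1, their product 42706 is not a perfect square, so √262 ∉ Q(√163). By the tower law [K:Q] = [Q(√163,√262):Q(√163)] · [Q(√163):Q] = 2 · 2 = 4.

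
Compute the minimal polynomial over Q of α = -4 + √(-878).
m_α(x) = x^2 + 8x + 894

From α + 4 = √(-878), squaring gives (α + 4)^2 = -878, i.e. α^2 + 8α + 16 = -878, so α^2 + 8α + 894 = 0. The discriminant of x^2 + 8x + 894 is (8)^2 - 4·(894) = 64 - 3576 = -3512, and 4·(-878) is not a perfect square in Q since -878 is squarefree and ≠ 1. Hence x^2 + 8x + 894 is irreducible over Q and is the minimal polynomial of α.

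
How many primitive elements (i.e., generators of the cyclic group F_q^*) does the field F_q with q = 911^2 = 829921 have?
There are φ(829920) = 165888 primitive elements

F_q^* is cyclic of order q - 1 = 829920. A cyclic group of order m has exactly φ(m) generators. Here m = 829920 = 2^5 · 3 · 5 · 7 · 13 · 19, so the number of primitive elements is φ(829920) = 165888.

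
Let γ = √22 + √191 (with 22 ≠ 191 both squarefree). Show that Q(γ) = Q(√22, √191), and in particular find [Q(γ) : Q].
[Q(γ) : Q] = 4 (equivalently, Q(γ) = Q(√22, √191))

Obviously Q(γ) ⊆ Q(√22, √191), and [Q(√22, √191):Q] = 4 (since 22, 191 are distinct squarefree integers > 1 with 4202 not a perfect square). To show equality we compute the minimal polynomial of γ. From γ = √22 + √191: γ^2 = 22 + 2√(4202) + 191 = 213 + 2√(4202), so γ^2 - 213 = 2√(4202); squaring, (γ^2 - 213)^2 = 4·4202, i.e. γ^4 - 426γ^2 + 45369 - 16808 = 0, i.e. γ^4 - 426γ^2 + 28561 = 0. So γ is a root of x^4 - 426x^2 + 28561. This polynomial is irreducible over Q: it has no rational root (each ±√22 ± √191 is irrational), and any factorization into two quadratics over Q would force √(4202) ∈ Q (pairing opposite roots) or √22, √191 ∈ Q (other pairings), all impossible. Hence [Q(γ):Q] = 4 = [Q(√22, √191):Q], so Q(γ) = Q(√22, √191).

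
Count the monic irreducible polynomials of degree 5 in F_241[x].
There are 162598003392 monic irreducible polynomials of degree 5 over F_241

Each element of F_{241^5} that lies in no proper subfield is a root of exactly one monic irreducible of degree 5 over F_241, and each such polynomial has 5 distinct roots in F_{241^5}. By Möbius inversion the count is N_241(5) = (1/5) Σ_{d|5} μ(5/d) · 241^d = (1/5)(μ(5)·241^1 + μ(1)·241^5) = 812990016960/5 = 162598003392.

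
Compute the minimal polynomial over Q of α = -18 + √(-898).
m_α(x) = x^2 + 36x + 1222

From α + 18 = √(-898), squaring gives (α + 18)^2 = -898, i.e. α^2 + 36α + 324 = -898, so α^2 + 36α + 1222 = 0. The discriminant of x^2 + 36x + 1222 is (36)^2 - 4·(1222) = 1296 - 4888 = -3592, and 4·(-898) is not a perfect square in Q since -898 is squarefree and ≠ 1. Hence x^2 + 36x + 1222 is irreducible over Q and is the minimal polynomial of α.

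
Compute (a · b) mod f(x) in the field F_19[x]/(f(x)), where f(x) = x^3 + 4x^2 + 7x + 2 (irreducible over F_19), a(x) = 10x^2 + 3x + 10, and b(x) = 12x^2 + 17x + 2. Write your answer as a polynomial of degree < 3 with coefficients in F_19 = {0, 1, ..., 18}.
a · b ≡ 10x^2 + 11x + 17 (mod f(x))

Multiply in F_19[x]: a(x)·b(x) = (10x^2 + 3x + 10)·(12x^2 + 17x + 2) = 6x^4 + 16x^3 + x^2 + 5x + 1. This has degree ≥ 3, so divide by f(x) over F_19: 6x^4 + 16x^3 + x^2 + 5x + 1 = (6x + 11)·(x^3 + 4x^2 + 7x + 2) + (10x^2 + 11x + 17). Hence a·b ≡ 10x^2 + 11x + 17 (mod f). (F_19[x]/(f) is a field with 19^3 = 6859 elements since f is irreducible of degree 3.)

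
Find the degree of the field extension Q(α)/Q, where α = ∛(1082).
[Q(α):Q] = 3

The minimal polynomial of α is x^3 - 1082, irreducible over Q since 1082 is not a perfect cube (so x^3 - 1082 has no rational root). Hence [Q(α):Q] = deg(m_α) = 3.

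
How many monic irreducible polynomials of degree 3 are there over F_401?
There are 21493600 monic irreducible polynomials of degree 3 over F_401

Each element of F_{401^3} that lies in no proper subfield is a root of exactly one monic irreducible of degree 3 over F_401, and each such polynomial has 3 distinct roots in F_{401^3}. By Möbius inversion the count is N_401(3) = (1/3) Σ_{d|3} μ(3/d) · 401^d = (1/3)(μ(3)·401^1 + μ(1)·401^3) = 64480800/3 = 21493600.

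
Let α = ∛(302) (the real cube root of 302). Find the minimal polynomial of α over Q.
m_α(x) = x^3 - 302

α satisfies α^3 = 302, so x^3 - 302 annihilates α. By the rational root test, a rational root p/q (in lowest terms) of x^3 - 302 would satisfy p^3 = 302 q^3, forcing q = 1 and p^3 = 302; but 302 is not a perfect cube, contradiction. A monic cubic over Q with no rational root is irreducible (any nontrivial factorization would include a linear factor). Hence x^3 - 302 is the minimal polynomial of α, and in particular [Q(α):Q] = 3.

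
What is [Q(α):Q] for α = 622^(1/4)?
[Q(α):Q] = 4

α is a root of x^4 - 622. By Eisenstein's criterion at the prime p = 2 (which divides the constant term 622 but p^2 = 4 does not, since 622 is squarefree), x^4 - 622 is irreducible over Q. Hence [Q(α):Q] = 4.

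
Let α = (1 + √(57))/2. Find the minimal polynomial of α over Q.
m_α(x) = x^2 - x - 14

From 2α - 1 = √(57), squaring gives (2α - 1)^2 = 57, i.e. 4α^2 - 4α + 1 = 57, so α^2 - α + (1 - 57)/4 = 0. Since 57 ≡ 1 (mod 4), (1 - 57)/4 = -14 ∈ Z. The polynomial x^2 - x - 14 has discriminant 1 - 4·(-14) = 57, which is not a perfect square in Q (d = 57 is squarefree and ≠ 1), so x^2 - x - 14 is irreducible over Q. It is the minimal polynomial of α.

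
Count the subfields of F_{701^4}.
F_{701^4} has 3 subfields

The subfields of F_{p^n} are exactly the fields F_{p^d} for d | n (each is the fixed field of the unique index-d subgroup of Gal(F_{p^n}/F_p) ≅ Z/nZ). The divisors of n = 4 are {1, 2, 4}, giving 3 subfields: F_{701^1}, F_{701^2}, F_{701^4}.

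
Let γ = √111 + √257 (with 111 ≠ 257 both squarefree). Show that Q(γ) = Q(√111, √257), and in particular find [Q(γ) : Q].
[Q(γ) : Q] = 4 (equivalently, Q(γ) = Q(√111, √257))

Obviously Q(γ) ⊆ Q(√111, √257), and [Q(√111, √257):Q] = 4 (since 111, 257 are distinct squarefree integers > 1 with 28527 not a perfect square). To show equality we compute the minimal polynomial of γ. From γ = √111 + √257: γ^2 = 111 + 2√(28527) + 257 = 368 + 2√(28527), so γ^2 - 368 = 2√(28527); squaring, (γ^2 - 368)^2 = 4·28527, i.e. γ^4 - 736γ^2 + 135424 - 114108 = 0, i.e. γ^4 - 736γ^2 + 21316 = 0. So γ is a root of x^4 - 736x^2 + 21316. This polynomial is irreducible over Q: it has no rational root (each ±√111 ± √257 is irrational), and any factorization into two quadratics over Q would force √(28527) ∈ Q (pairing opposite roots) or √111, √257 ∈ Q (other pairings), all impossible. Hence [Q(γ):Q] = 4 = [Q(√111, √257):Q], so Q(γ) = Q(√111, √257).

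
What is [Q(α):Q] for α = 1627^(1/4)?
[Q(α):Q] = 4

α is a root of x^4 - 1627. By Eisenstein's criterion at the prime p = 1627 (which divides the constant term 1627 but p^2 = 2647129 does not, since 1627 is squarefree), x^4 - 1627 is irreducible over Q. Hence [Q(α):Q] = 4.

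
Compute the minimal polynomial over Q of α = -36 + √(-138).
m_α(x) = x^2 + 72x + 1434

From α + 36 = √(-138), squaring gives (α + 36)^2 = -138, i.e. α^2 + 72α + 1296 = -138, so α^2 + 72α + 1434 = 0. The discriminant of x^2 + 72x + 1434 is (72)^2 - 4·(1434) = 5184 - 5736 = -552, and 4·(-138) is not a perfect square in Q since -138 is squarefree and ≠ 1. Hence x^2 + 72x + 1434 is irreducible over Q and is the minimal polynomial of α.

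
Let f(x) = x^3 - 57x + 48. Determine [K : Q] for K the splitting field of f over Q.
[K : Q] = 6

By the rational root test, any rational root of the monic integer polynomial f(x) = x^3 - 57x + 48 must be an integer dividing the constant term 48, i.e. one of ±{1, 2, 3, 4, 6, 8, 12, 16, 24, 48}. Evaluating: f(1) = -8, f(-1) = 104, f(2) = -58, f(-2) = 154, f(3) = -96, f(-3) = 192, f(4) = -116, f(-4) = 212, f(6) = -78, f(-6) = 174, f(8) = 104, f(-8) = -8, f(12) = 1092, f(-12) = -996, f(16) = 3232, f(-16) = -3136, f(24) = 12504, f(-24) = -12408, f(48) = 107904, f(-48) = -107808; none is 0, so f has no rational root and is therefore irreducible over Q (a cubic with no linear factor over a field is irreducible). For an irreducible cubic, the Galois group is A_3 or S_3 according as the discriminant disc(f) = -4a^3 - 27b^2 = -4·(-57)^3 - 27·(48)^2 = 678564 is or is not a square in Q. Here disc(f) = 678564 is not a perfect square in Q, so the Galois group of f over Q is not contained in A_3 and must be all of S_3. The splitting field has degree |S_3| = 6 over Q, so [K : Q] = 6.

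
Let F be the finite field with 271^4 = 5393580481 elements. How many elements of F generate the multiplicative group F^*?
There are φ(5393580480) = 1353646080 primitive elements

F_q^* is cyclic of order q - 1 = 5393580480. A cyclic group of order m has exactly φ(m) generators. Here m = 5393580480 = 2^6 · 3^3 · 5 · 17 · 36721, so the number of primitive elements is φ(5393580480) = 1353646080.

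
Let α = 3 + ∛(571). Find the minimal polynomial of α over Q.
m_α(x) = x^3 - 9x^2 + 27x - 598

Set β = α - 3 = ∛(571), so β^3 = 571. Then (α - 3)^3 - 571 = 0, i.e. α is a root of g(x) = (x - 3)^3 - 571 = x^3 - 9x^2 + 27x - 598. Since g(x) = h(x - 3) where h(x) = x^3 - 571, and h is irreducible over Q (because 571 is not a perfect cube, so h has no rational root, and a monic cubic with no rational root is irreducible), g is also irreducible (irreducibility is preserved under the substitution x → x - 3). Hence m_α(x) = x^3 - 9x^2 + 27x - 598.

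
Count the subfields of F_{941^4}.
F_{941^4} has 3 subfields

The subfields of F_{p^n} are exactly the fields F_{p^d} for d | n (each is the fixed field of the unique index-d subgroup of Gal(F_{p^n}/F_p) ≅ Z/nZ). The divisors of n = 4 are {1, 2, 4}, giving 3 subfields: F_{941^1}, F_{941^2}, F_{941^4}.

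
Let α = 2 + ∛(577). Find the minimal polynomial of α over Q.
m_α(x) = x^3 - 6x^2 + 12x - 585

Set β = α - 2 = ∛(577), so β^3 = 577. Then (α - 2)^3 - 577 = 0, i.e. α is a root of g(x) = (x - 2)^3 - 577 = x^3 - 6x^2 + 12x - 585. Since g(x) = h(x - 2) where h(x) = x^3 - 577, and h is irreducible over Q (because 577 is not a perfect cube, so h has no rational root, and a monic cubic with no rational root is irreducible), g is also irreducible (irreducibility is preserved under the substitution x → x - 2). Hence m_α(x) = x^3 - 6x^2 + 12x - 585.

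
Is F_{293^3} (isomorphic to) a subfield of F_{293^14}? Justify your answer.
No: F_{293^3} is not a subfield of F_{293^14}

F_{p^m} embeds in F_{p^n} iff m | n. Here 3 ∤ 14 (since 14 = 4·3 + 2 with remainder 2 ≠ 0), so F_{293^3} is not a subfield of F_{293^14}. Equivalently: if it were, the tower law would give 3 = [F_{293^3}:F_293] dividing [F_{293^14}:F_293] = 14, contradiction.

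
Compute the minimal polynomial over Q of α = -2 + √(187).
m_α(x) = x^2 + 4x - 183

From α + 2 = √(187), squaring gives (α + 2)^2 = 187, i.e. α^2 + 4α + 4 = 187, so α^2 + 4α - 183 = 0. The discriminant of x^2 + 4x - 183 is (4)^2 - 4·(-183) = 16 + 732 = 748, and 4·(187) is not a perfect square in Q since 187 is squarefree and ≠ 1. Hence x^2 + 4x - 183 is irreducible over Q and is the minimal polynomial of α.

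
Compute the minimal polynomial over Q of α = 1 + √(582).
m_α(x) = x^2 - 2x - 581

From α - 1 = √(582), squaring gives (α - 1)^2 = 582, i.e. α^2 - 2α + 1 = 582, so α^2 - 2α - 581 = 0. The discriminant of x^2 - 2x - 581 is (-2)^2 - 4·(-581) = 4 + 2324 = 2328, and 4·(582) is not a perfect square in Q since 582 is squarefree and ≠ 1. Hence x^2 - 2x - 581 is irreducible over Q and is the minimal polynomial of α.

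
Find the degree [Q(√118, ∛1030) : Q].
[Q(√118, ∛1030) : Q] = 6

Let L = Q(√118, ∛1030). Since Q(√118) ⊂ L and [Q(√118):Q] = 2, the tower law gives 2 | [L:Q]. Likewise Q(∛1030) ⊂ L with [Q(∛1030):Q] = 3 (because 1030 is not a perfect cube), so 3 | [L:Q]. As gcd(2,3) = 1, [L:Q] is divisible by 6. Conversely L is generated over Q by √118 and ∛1030, so [L:Q] ≤ 2·3 = 6. Therefore [Q(√118, ∛1030) : Q] = 6.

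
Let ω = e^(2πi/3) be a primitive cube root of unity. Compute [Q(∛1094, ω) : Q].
[Q(∛1094, ω) : Q] = 6

[Q(∛1094):Q] = 3 (min poly x^3 - 1094, irreducible since 1094 is not a perfect cube). [Q(ω):Q] = 2 (min poly x^2 + x + 1). Since Q(∛1094) ⊂ R and ω ∉ R, we have ω ∉ Q(∛1094), so x^2 + x + 1 remains irreducible over Q(∛1094) and [Q(∛1094, ω) : Q(∛1094)] = 2. By the tower law, [Q(∛1094, ω) : Q] = 3 · 2 = 6. (In fact Q(∛1094, ω) is the splitting field of x^3 - 1094 over Q.)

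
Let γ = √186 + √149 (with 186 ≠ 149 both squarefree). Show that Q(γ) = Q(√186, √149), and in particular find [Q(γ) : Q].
[Q(γ) : Q] = 4 (equivalently, Q(γ) = Q(√186, √149))

Obviously Q(γ) ⊆ Q(√186, √149), and [Q(√186, √149):Q] = 4 (since 186, 149 are distinct squarefree integers > 1 with 27714 not a perfect square). To show equality we compute the minimal polynomial of γ. From γ = √186 + √149: γ^2 = 186 + 2√(27714) + 149 = 335 + 2√(27714), so γ^2 - 335 = 2√(27714); squaring, (γ^2 - 335)^2 = 4·27714, i.e. γ^4 - 670γ^2 + 112225 - 110856 = 0, i.e. γ^4 - 670γ^2 + 1369 = 0. So γ is a root of x^4 - 670x^2 + 1369. This polynomial is irreducible over Q: it has no rational root (each ±√186 ± √149 is irrational), and any factorization into two quadratics over Q would force √(27714) ∈ Q (pairing opposite roots) or √186, √149 ∈ Q (other pairings), all impossible. Hence [Q(γ):Q] = 4 = [Q(√186, √149):Q], so Q(γ) = Q(√186, √149).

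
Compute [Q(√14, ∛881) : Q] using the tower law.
[Q(√14, ∛881) : Q] = 6

Let L = Q(√14, ∛881). Since Q(√14) ⊂ L and [Q(√14):Q] = 2, the tower law gives 2 | [L:Q]. Likewise Q(∛881) ⊂ L with [Q(∛881):Q] = 3 (because 881 is not a perfect cube), so 3 | [L:Q]. As gcd(2,3) = 1, [L:Q] is divisible by 6. Conversely L is generated over Q by √14 and ∛881, so [L:Q] ≤ 2·3 = 6. Therefore [Q(√14, ∛881) : Q] = 6.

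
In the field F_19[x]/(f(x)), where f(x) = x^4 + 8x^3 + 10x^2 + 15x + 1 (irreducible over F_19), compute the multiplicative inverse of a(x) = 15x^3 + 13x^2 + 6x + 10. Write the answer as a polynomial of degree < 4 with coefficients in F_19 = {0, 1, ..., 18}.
a(x)^(-1) ≡ 13x^3 + 11x^2 + 3x + 5 (mod f(x))

Since f is irreducible over F_19, F_19[x]/(f) is a field and a(x) ≠ 0 has an inverse. Apply the extended Euclidean algorithm to f(x) and a(x) in F_19[x]: f(x) = (14x + 15)·a(x) + (16x^2 + 13x + 3);  a(x) = (14x + 12)·(16x^2 + 13x + 3) + (17x + 12);  (16x^2 + 13x + 3) = (11x + 12)·(17x + 12) + (11). The last nonzero remainder is the constant 11 = gcd(f, a) in F_19. Back-substituting through the division chain expresses 11 = s(x)·a(x) + t(x)·f(x) with s(x) ≡ 10x^3 + 7x^2 + 14x + 17 (mod f), so (10x^3 + 7x^2 + 14x + 17)·a(x) ≡ 11 (mod f). Multiplying by 11^(-1) ≡ 7 in F_19 gives a(x)^(-1) ≡ 7·(10x^3 + 7x^2 + 14x + 17) ≡ 13x^3 + 11x^2 + 3x + 5 (mod f). Check: (15x^3 + 13x^2 + 6x + 10)·(13x^3 + 11x^2 + 3x + 5) = 5x^6 + 11x^5 + 6x^3 + 3x^2 + 3x + 12 ≡ 1 (mod x^4 + 8x^3 + 10x^2 + 15x + 1).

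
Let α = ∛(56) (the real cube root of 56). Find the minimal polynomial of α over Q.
m_α(x) = x^3 - 56

α satisfies α^3 = 56, so x^3 - 56 annihilates α. By the rational root test, a rational root p/q (in lowest terms) of x^3 - 56 would satisfy p^3 = 56 q^3, forcing q = 1 and p^3 = 56; but 56 is not a perfect cube, contradiction. A monic cubic over Q with no rational root is irreducible (any nontrivial factorization would include a linear factor). Hence x^3 - 56 is the minimal polynomial of α, and in particular [Q(α):Q] = 3.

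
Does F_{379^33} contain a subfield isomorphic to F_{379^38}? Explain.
No: F_{379^38} is not a subfield of F_{379^33}

F_{p^m} embeds in F_{p^n} iff m | n. Here 38 ∤ 33 (since 33 = 0·38 + 33 with remainder 33 ≠ 0), so F_{379^38} is not a subfield of F_{379^33}. Equivalently: if it were, the tower law would give 38 = [F_{379^38}:F_379] dividing [F_{379^33}:F_379] = 33, contradiction.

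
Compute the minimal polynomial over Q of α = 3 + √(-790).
m_α(x) = x^2 - 6x + 799

From α - 3 = √(-790), squaring gives (α - 3)^2 = -790, i.e. α^2 - 6α + 9 = -790, so α^2 - 6α + 799 = 0. The discriminant of x^2 - 6x + 799 is (-6)^2 - 4·(799) = 36 - 3196 = -3160, and 4·(-790) is not a perfect square in Q since -790 is squarefree and ≠ 1. Hence x^2 - 6x + 799 is irreducible over Q and is the minimal polynomial of α.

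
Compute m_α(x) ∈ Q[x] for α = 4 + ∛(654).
m_α(x) = x^3 - 12x^2 + 48x - 718

Set β = α - 4 = ∛(654), so β^3 = 654. Then (α - 4)^3 - 654 = 0, i.e. α is a root of g(x) = (x - 4)^3 - 654 = x^3 - 12x^2 + 48x - 718. Since g(x) = h(x - 4) where h(x) = x^3 - 654, and h is irreducible over Q (because 654 is not a perfect cube, so h has no rational root, and a monic cubic with no rational root is irreducible), g is also irreducible (irreducibility is preserved under the substitution x → x - 4). Hence m_α(x) = x^3 - 12x^2 + 48x - 718.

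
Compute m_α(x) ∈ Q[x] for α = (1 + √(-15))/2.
m_α(x) = x^2 - x + 4

From 2α - 1 = √(-15), squaring gives (2α - 1)^2 = -15, i.e. 4α^2 - 4α + 1 = -15, so α^2 - α + (1 + 15)/4 = 0. Since -15 ≡ 1 (mod 4), (1 + 15)/4 = 4 ∈ Z. The polynomial x^2 - x + 4 has discriminant 1 - 4·(4) = -15, which is not a perfect square in Q (d = -15 is squarefree and ≠ 1), so x^2 - x + 4 is irreducible over Q. It is the minimal polynomial of α.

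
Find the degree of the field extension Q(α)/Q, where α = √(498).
[Q(α):Q] = 2

[Q(α):Q] equals the degree of the minimal polynomial of α. Here α^2 = 498 and x^2 - 498 is irreducible (d = 498 is squarefree, ≠ 1, hence not a square), so deg(m_α) = 2. Thus [Q(α):Q] = 2.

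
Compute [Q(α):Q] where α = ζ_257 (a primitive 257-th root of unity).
[Q(α):Q] = 256

The minimal polynomial of ζ_257 over Q is the 257-th cyclotomic polynomial Φ_257(x), which is irreducible over Q and has degree φ(257) = 256. Hence [Q(α):Q] = φ(257) = 256.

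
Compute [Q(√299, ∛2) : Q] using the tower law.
[Q(√299, ∛2) : Q] = 6

Let L = Q(√299, ∛2). Since Q(√299) ⊂ L and [Q(√299):Q] = 2, the tower law gives 2 | [L:Q]. Likewise Q(∛2) ⊂ L with [Q(∛2):Q] = 3 (because 2 is not a perfect cube), so 3 | [L:Q]. As gcd(2,3) = 1, [L:Q] is divisible by 6. Conversely L is generated over Q by √299 and ∛2, so [L:Q] ≤ 2·3 = 6. Therefore [Q(√299, ∛2) : Q] = 6.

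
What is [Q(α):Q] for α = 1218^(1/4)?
[Q(α):Q] = 4

α is a root of x^4 - 1218. By Eisenstein's criterion at the prime p = 2 (which divides the constant term 1218 but p^2 = 4 does not, since 1218 is squarefree), x^4 - 1218 is irreducible over Q. Hence [Q(α):Q] = 4.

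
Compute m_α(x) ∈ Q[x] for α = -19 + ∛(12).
m_α(x) = x^3 + 57x^2 + 1083x + 6847

Set β = α + 19 = ∛(12), so β^3 = 12. Then (α + 19)^3 - 12 = 0, i.e. α is a root of g(x) = (x + 19)^3 - 12 = x^3 + 57x^2 + 1083x + 6847. Since g(x) = h(x + 19) where h(x) = x^3 - 12, and h is irreducible over Q (because 12 is not a perfect cube, so h has no rational root, and a monic cubic with no rational root is irreducible), g is also irreducible (irreducibility is preserved under the substitution x → x + 19). Hence m_α(x) = x^3 + 57x^2 + 1083x + 6847.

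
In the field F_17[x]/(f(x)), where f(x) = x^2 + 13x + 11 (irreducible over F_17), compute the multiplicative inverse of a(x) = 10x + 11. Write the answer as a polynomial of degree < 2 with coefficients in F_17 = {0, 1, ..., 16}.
a(x)^(-1) ≡ 2x (mod f(x))

Since f is irreducible over F_17, F_17[x]/(f) is a field and a(x) ≠ 0 has an inverse. Apply the extended Euclidean algorithm to f(x) and a(x) in F_17[x]: f(x) = (12x)·a(x) + (11). The last nonzero remainder is the constant 11 = gcd(f, a) in F_17. Back-substituting through the division chain expresses 11 = s(x)·a(x) + t(x)·f(x) with s(x) ≡ 5x (mod f), so (5x)·a(x) ≡ 11 (mod f). Multiplying by 11^(-1) ≡ 14 in F_17 gives a(x)^(-1) ≡ 14·(5x) ≡ 2x (mod f). Check: (10x + 11)·(2x) = 3x^2 + 5x ≡ 1 (mod x^2 + 13x + 11).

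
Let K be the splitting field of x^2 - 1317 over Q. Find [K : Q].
[K : Q] = 2

f(x) = x^2 - 1317 factors as (x - √1317)(x + √1317). The splitting field is K = Q(√1317). Since 1317 is squarefree and > 1, it is not a perfect square, so x^2 - 1317 is irreducible over Q and [Q(√1317) : Q] = 2. Hence [K : Q] = 2.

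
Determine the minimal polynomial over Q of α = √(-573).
m_α(x) = x^2 + 573

α satisfies α^2 + 573 = 0, so x^2 + 573 annihilates α. Since d = -573 is squarefree and ≠ 1, it is not a perfect square in Q, so x^2 + 573 has no rational root and is therefore irreducible over Q (a degree-2 polynomial over a field is irreducible iff it has no root). Hence m_α(x) = x^2 + 573.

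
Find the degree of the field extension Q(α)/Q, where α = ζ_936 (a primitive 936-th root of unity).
[Q(α):Q] = 288

The minimal polynomial of ζ_936 over Q is the 936-th cyclotomic polynomial Φ_936(x), which is irreducible over Q and has degree φ(936) = 288. Hence [Q(α):Q] = φ(936) = 288.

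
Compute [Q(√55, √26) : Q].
[Q(√55, √26) : Q] = 4

[Q(√55):Q] = 2 (min poly x^2 - 55, irreducible since 55 is squarefree > 1). For the top step, suppose √26 ∈ Q(√55), say √26 = c + d√55 with c, d ∈ Q. Squaring: 26 = c^2 + 55d^2 + 2cd√55. Since √55 ∉ Q this forces 2cd = 0. If d = 0 then √26 = c ∈ Q, contradicting 26 squarefree > 1. If c = 0 then 26 = 55d^2, so 55·26 = (55d)^2 is a perfect square in Q — but 55·26 = 1430 is not a perfect square (since 55 and 26 are distinct squarefree integers). Contradiction. Hence √26 ∉ Q(√55), so x^2 - 26 stays irreducible over Q(√55) and [Q(√55, √26) : Q(√55)] = 2. By the tower law, [Q(√55, √26) : Q] = 2 · 2 = 4.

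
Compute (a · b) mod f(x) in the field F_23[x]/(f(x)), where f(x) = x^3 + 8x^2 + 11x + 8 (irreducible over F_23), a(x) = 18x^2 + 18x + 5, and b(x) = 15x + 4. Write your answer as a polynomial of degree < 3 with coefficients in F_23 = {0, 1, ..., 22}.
a · b ≡ 22x^2 + 6x + 22 (mod f(x))

Multiply in F_23[x]: a(x)·b(x) = (18x^2 + 18x + 5)·(15x + 4) = 17x^3 + 20x^2 + 9x + 20. This has degree ≥ 3, so divide by f(x) over F_23: 17x^3 + 20x^2 + 9x + 20 = (17)·(x^3 + 8x^2 + 11x + 8) + (22x^2 + 6x + 22). Hence a·b ≡ 22x^2 + 6x + 22 (mod f). (F_23[x]/(f) is a field with 23^3 = 12167 elements since f is irreducible of degree 3.)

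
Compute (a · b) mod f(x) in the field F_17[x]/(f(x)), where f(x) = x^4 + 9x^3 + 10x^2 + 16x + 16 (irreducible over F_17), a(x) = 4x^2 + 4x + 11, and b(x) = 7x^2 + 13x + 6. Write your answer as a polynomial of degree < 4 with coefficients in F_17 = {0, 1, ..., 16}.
a · b ≡ 15x^3 + 9x^2 + 8x + 9 (mod f(x))

Multiply in F_17[x]: a(x)·b(x) = (4x^2 + 4x + 11)·(7x^2 + 13x + 6) = 11x^4 + 12x^3 + 14x + 15. This has degree ≥ 4, so divide by f(x) over F_17: 11x^4 + 12x^3 + 14x + 15 = (11)·(x^4 + 9x^3 + 10x^2 + 16x + 16) + (15x^3 + 9x^2 + 8x + 9). Hence a·b ≡ 15x^3 + 9x^2 + 8x + 9 (mod f). (F_17[x]/(f) is a field with 17^4 = 83521 elements since f is irreducible of degree 4.)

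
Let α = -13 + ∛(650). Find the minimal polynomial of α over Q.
m_α(x) = x^3 + 39x^2 + 507x + 1547

Set β = α + 13 = ∛(650), so β^3 = 650. Then (α + 13)^3 - 650 = 0, i.e. α is a root of g(x) = (x + 13)^3 - 650 = x^3 + 39x^2 + 507x + 1547. Since g(x) = h(x + 13) where h(x) = x^3 - 650, and h is irreducible over Q (because 650 is not a perfect cube, so h has no rational root, and a monic cubic with no rational root is irreducible), g is also irreducible (irreducibility is preserved under the substitution x → x + 13). Hence m_α(x) = x^3 + 39x^2 + 507x + 1547.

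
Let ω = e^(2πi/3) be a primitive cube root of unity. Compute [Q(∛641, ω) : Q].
[Q(∛641, ω) : Q] = 6

[Q(∛641):Q] = 3 (min poly x^3 - 641, irreducible since 641 is not a perfect cube). [Q(ω):Q] = 2 (min poly x^2 + x + 1). Since Q(∛641) ⊂ R and ω ∉ R, we have ω ∉ Q(∛641), so x^2 + x + 1 remains irreducible over Q(∛641) and [Q(∛641, ω) : Q(∛641)] = 2. By the tower law, [Q(∛641, ω) : Q] = 3 · 2 = 6. (In fact Q(∛641, ω) is the splitting field of x^3 - 641 over Q.)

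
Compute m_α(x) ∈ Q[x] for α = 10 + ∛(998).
m_α(x) = x^3 - 30x^2 + 300x - 1998

Set β = α - 10 = ∛(998), so β^3 = 998. Then (α - 10)^3 - 998 = 0, i.e. α is a root of g(x) = (x - 10)^3 - 998 = x^3 - 30x^2 + 300x - 1998. Since g(x) = h(x - 10) where h(x) = x^3 - 998, and h is irreducible over Q (because 998 is not a perfect cube, so h has no rational root, and a monic cubic with no rational root is irreducible), g is also irreducible (irreducibility is preserved under the substitution x → x - 10). Hence m_α(x) = x^3 - 30x^2 + 300x - 1998.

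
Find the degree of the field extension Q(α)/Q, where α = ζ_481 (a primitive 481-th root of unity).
[Q(α):Q] = 432

The minimal polynomial of ζ_481 over Q is the 481-th cyclotomic polynomial Φ_481(x), which is irreducible over Q and has degree φ(481) = 432. Hence [Q(α):Q] = φ(481) = 432.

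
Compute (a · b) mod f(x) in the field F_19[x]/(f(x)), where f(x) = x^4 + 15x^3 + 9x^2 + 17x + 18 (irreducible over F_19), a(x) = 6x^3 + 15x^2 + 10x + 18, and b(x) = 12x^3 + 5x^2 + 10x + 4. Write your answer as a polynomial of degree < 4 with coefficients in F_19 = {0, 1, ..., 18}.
a · b ≡ 9x^3 + 18x^2 + 2x + 18 (mod f(x))

Multiply in F_19[x]: a(x)·b(x) = (6x^3 + 15x^2 + 10x + 18)·(12x^3 + 5x^2 + 10x + 4) = 15x^6 + x^5 + 8x^4 + 3x^3 + 3x^2 + 11x + 15. This has degree ≥ 4, so divide by f(x) over F_19: 15x^6 + x^5 + 8x^4 + 3x^3 + 3x^2 + 11x + 15 = (15x^2 + 4x + 3)·(x^4 + 15x^3 + 9x^2 + 17x + 18) + (9x^3 + 18x^2 + 2x + 18). Hence a·b ≡ 9x^3 + 18x^2 + 2x + 18 (mod f). (F_19[x]/(f) is a field with 19^4 = 130321 elements since f is irreducible of degree 4.)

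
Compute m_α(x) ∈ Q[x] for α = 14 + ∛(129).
m_α(x) = x^3 - 42x^2 + 588x - 2873

Set β = α - 14 = ∛(129), so β^3 = 129. Then (α - 14)^3 - 129 = 0, i.e. α is a root of g(x) = (x - 14)^3 - 129 = x^3 - 42x^2 + 588x - 2873. Since g(x) = h(x - 14) where h(x) = x^3 - 129, and h is irreducible over Q (because 129 is not a perfect cube, so h has no rational root, and a monic cubic with no rational root is irreducible), g is also irreducible (irreducibility is preserved under the substitution x → x - 14). Hence m_α(x) = x^3 - 42x^2 + 588x - 2873.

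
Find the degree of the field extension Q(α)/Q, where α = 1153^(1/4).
[Q(α):Q] = 4

α is a root of x^4 - 1153. By Eisenstein's criterion at the prime p = 1153 (which divides the constant term 1153 but p^2 = 1329409 does not, since 1153 is squarefree), x^4 - 1153 is irreducible over Q. Hence [Q(α):Q] = 4.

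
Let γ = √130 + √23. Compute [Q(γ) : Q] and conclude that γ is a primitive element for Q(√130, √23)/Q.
[Q(γ) : Q] = 4 (equivalently, Q(γ) = Q(√130, √23))

Obviously Q(γ) ⊆ Q(√130, √23), and [Q(√130, √23):Q] = 4 (since 130, 23 are distinct squarefree integers > 1 with 2990 not a perfect square). To show equality we compute the minimal polynomial of γ. From γ = √130 + √23: γ^2 = 130 + 2√(2990) + 23 = 153 + 2√(2990), so γ^2 - 153 = 2√(2990); squaring, (γ^2 - 153)^2 = 4·2990, i.e. γ^4 - 306γ^2 + 23409 - 11960 = 0, i.e. γ^4 - 306γ^2 + 11449 = 0. So γ is a root of x^4 - 306x^2 + 11449. This polynomial is irreducible over Q: it has no rational root (each ±√130 ± √23 is irrational), and any factorization into two quadratics over Q would force √(2990) ∈ Q (pairing opposite roots) or √130, √23 ∈ Q (other pairings), all impossible. Hence [Q(γ):Q] = 4 = [Q(√130, √23):Q], so Q(γ) = Q(√130, √23).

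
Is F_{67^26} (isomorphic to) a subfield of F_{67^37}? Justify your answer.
No: F_{67^26} is not a subfield of F_{67^37}

F_{p^m} embeds in F_{p^n} iff m | n. Here 26 ∤ 37 (since 37 = 1·26 + 11 with remainder 11 ≠ 0), so F_{67^26} is not a subfield of F_{67^37}. Equivalently: if it were, the tower law would give 26 = [F_{67^26}:F_67] dividing [F_{67^37}:F_67] = 37, contradiction.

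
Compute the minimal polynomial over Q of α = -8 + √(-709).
m_α(x) = x^2 + 16x + 773

From α + 8 = √(-709), squaring gives (α + 8)^2 = -709, i.e. α^2 + 16α + 64 = -709, so α^2 + 16α + 773 = 0. The discriminant of x^2 + 16x + 773 is (16)^2 - 4·(773) = 256 - 3092 = -2836, and 4·(-709) is not a perfect square in Q since -709 is squarefree and ≠ 1. Hence x^2 + 16x + 773 is irreducible over Q and is the minimal polynomial of α.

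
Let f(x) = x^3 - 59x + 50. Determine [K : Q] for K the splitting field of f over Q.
[K : Q] = 6

By the rational root test, any rational root of the monic integer polynomial f(x) = x^3 - 59x + 50 must be an integer dividing the constant term 50, i.e. one of ±{1, 2, 5, 10, 25, 50}. Evaluating: f(1) = -8, f(-1) = 108, f(2) = -60, f(-2) = 160, f(5) = -120, f(-5) = 220, f(10) = 460, f(-10) = -360, f(25) = 14200, f(-25) = -14100, f(50) = 122100, f(-50) = -122000; none is 0, so f has no rational root and is therefore irreducible over Q (a cubic with no linear factor over a field is irreducible). For an irreducible cubic, the Galois group is A_3 or S_3 according as the discriminant disc(f) = -4a^3 - 27b^2 = -4·(-59)^3 - 27·(50)^2 = 754016 is or is not a square in Q. Here disc(f) = 754016 is not a perfect square in Q, so the Galois group of f over Q is not contained in A_3 and must be all of S_3. The splitting field has degree |S_3| = 6 over Q, so [K : Q] = 6.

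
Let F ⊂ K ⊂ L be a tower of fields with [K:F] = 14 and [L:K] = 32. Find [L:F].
[L:F] = 448

The tower law says that for any tower of field extensions F ⊂ K ⊂ L with finite degrees, [L:F] = [L:K] · [K:F]. Here this gives [L:F] = 32 · 14 = 448.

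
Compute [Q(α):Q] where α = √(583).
[Q(α):Q] = 2

[Q(α):Q] equals the degree of the minimal polynomial of α. Here α^2 = 583 and x^2 - 583 is irreducible (d = 583 is squarefree, ≠ 1, hence not a square), so deg(m_α) = 2. Thus [Q(α):Q] = 2.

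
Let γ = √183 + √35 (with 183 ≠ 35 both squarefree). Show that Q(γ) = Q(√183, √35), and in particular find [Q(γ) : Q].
[Q(γ) : Q] = 4 (equivalently, Q(γ) = Q(√183, √35))

Obviously Q(γ) ⊆ Q(√183, √35), and [Q(√183, √35):Q] = 4 (since 183, 35 are distinct squarefree integers > 1 with 6405 not a perfect square). To show equality we compute the minimal polynomial of γ. From γ = √183 + √35: γ^2 = 183 + 2√(6405) + 35 = 218 + 2√(6405), so γ^2 - 218 = 2√(6405); squaring, (γ^2 - 218)^2 = 4·6405, i.e. γ^4 - 436γ^2 + 47524 - 25620 = 0, i.e. γ^4 - 436γ^2 + 21904 = 0. So γ is a root of x^4 - 436x^2 + 21904. This polynomial is irreducible over Q: it has no rational root (each ±√183 ± √35 is irrational), and any factorization into two quadratics over Q would force √(6405) ∈ Q (pairing opposite roots) or √183, √35 ∈ Q (other pairings), all impossible. Hence [Q(γ):Q] = 4 = [Q(√183, √35):Q], so Q(γ) = Q(√183, √35).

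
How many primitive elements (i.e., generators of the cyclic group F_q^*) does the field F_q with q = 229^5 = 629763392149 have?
There are φ(629763392148) = 180793317600 primitive elements

F_q^* is cyclic of order q - 1 = 629763392148. A cyclic group of order m has exactly φ(m) generators. Here m = 629763392148 = 2^2 · 3 · 11 · 19 · 251101831, so the number of primitive elements is φ(629763392148) = 180793317600.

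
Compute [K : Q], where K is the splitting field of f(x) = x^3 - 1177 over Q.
[K : Q] = 6

The roots of x^3 - 1177 are ∛1177, ω∛1177, ω^2∛1177 where ω = e^(2πi/3) is a primitive cube root of unity, so K = Q(∛1177, ω). Now [Q(∛1177):Q] = 3 (since 1177 is not a perfect cube, x^3 - 1177 is irreducible) and [Q(ω):Q] = 2. Both 2 and 3 divide [K:Q], and [K:Q] ≤ 3·2 = 6, so [K:Q] = 6. (Equivalently: Q(∛1177) ⊂ R but ω ∉ R, so [K : Q(∛1177)] = 2.)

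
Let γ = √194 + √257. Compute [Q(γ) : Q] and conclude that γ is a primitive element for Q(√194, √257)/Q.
[Q(γ) : Q] = 4 (equivalently, Q(γ) = Q(√194, √257))

Obviously Q(γ) ⊆ Q(√194, √257), and [Q(√194, √257):Q] = 4 (since 194, 257 are distinct squarefree integers > 1 with 49858 not a perfect square). To show equality we compute the minimal polynomial of γ. From γ = √194 + √257: γ^2 = 194 + 2√(49858) + 257 = 451 + 2√(49858), so γ^2 - 451 = 2√(49858); squaring, (γ^2 - 451)^2 = 4·49858, i.e. γ^4 - 902γ^2 + 203401 - 199432 = 0, i.e. γ^4 - 902γ^2 + 3969 = 0. So γ is a root of x^4 - 902x^2 + 3969. This polynomial is irreducible over Q: it has no rational root (each ±√194 ± √257 is irrational), and any factorization into two quadratics over Q would force √(49858) ∈ Q (pairing opposite roots) or √194, √257 ∈ Q (other pairings), all impossible. Hence [Q(γ):Q] = 4 = [Q(√194, √257):Q], so Q(γ) = Q(√194, √257).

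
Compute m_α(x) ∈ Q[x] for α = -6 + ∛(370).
m_α(x) = x^3 + 18x^2 + 108x - 154

Set β = α + 6 = ∛(370), so β^3 = 370. Then (α + 6)^3 - 370 = 0, i.e. α is a root of g(x) = (x + 6)^3 - 370 = x^3 + 18x^2 + 108x - 154. Since g(x) = h(x + 6) where h(x) = x^3 - 370, and h is irreducible over Q (because 370 is not a perfect cube, so h has no rational root, and a monic cubic with no rational root is irreducible), g is also irreducible (irreducibility is preserved under the substitution x → x + 6). Hence m_α(x) = x^3 + 18x^2 + 108x - 154.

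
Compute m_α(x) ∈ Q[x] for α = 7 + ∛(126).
m_α(x) = x^3 - 21x^2 + 147x - 469

Set β = α - 7 = ∛(126), so β^3 = 126. Then (α - 7)^3 - 126 = 0, i.e. α is a root of g(x) = (x - 7)^3 - 126 = x^3 - 21x^2 + 147x - 469. Since g(x) = h(x - 7) where h(x) = x^3 - 126, and h is irreducible over Q (because 126 is not a perfect cube, so h has no rational root, and a monic cubic with no rational root is irreducible), g is also irreducible (irreducibility is preserved under the substitution x → x - 7). Hence m_α(x) = x^3 - 21x^2 + 147x - 469.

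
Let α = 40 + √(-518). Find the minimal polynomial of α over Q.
m_α(x) = x^2 - 80x + 2118

From α - 40 = √(-518), squaring gives (α - 40)^2 = -518, i.e. α^2 - 80α + 1600 = -518, so α^2 - 80α + 2118 = 0. The discriminant of x^2 - 80x + 2118 is (-80)^2 - 4·(2118) = 6400 - 8472 = -2072, and 4·(-518) is not a perfect square in Q since -518 is squarefree and ≠ 1. Hence x^2 - 80x + 2118 is irreducible over Q and is the minimal polynomial of α.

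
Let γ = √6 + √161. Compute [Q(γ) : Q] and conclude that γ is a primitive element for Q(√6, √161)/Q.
[Q(γ) : Q] = 4 (equivalently, Q(γ) = Q(√6, √161))

Obviously Q(γ) ⊆ Q(√6, √161), and [Q(√6, √161):Q] = 4 (since 6, 161 are distinct squarefree integers > 1 with 966 not a perfect square). To show equality we compute the minimal polynomial of γ. From γ = √6 + √161: γ^2 = 6 + 2√(966) + 161 = 167 + 2√(966), so γ^2 - 167 = 2√(966); squaring, (γ^2 - 167)^2 = 4·966, i.e. γ^4 - 334γ^2 + 27889 - 3864 = 0, i.e. γ^4 - 334γ^2 + 24025 = 0. So γ is a root of x^4 - 334x^2 + 24025. This polynomial is irreducible over Q: it has no rational root (each ±√6 ± √161 is irrational), and any factorization into two quadratics over Q would force √(966) ∈ Q (pairing opposite roots) or √6, √161 ∈ Q (other pairings), all impossible. Hence [Q(γ):Q] = 4 = [Q(√6, √161):Q], so Q(γ) = Q(√6, √161).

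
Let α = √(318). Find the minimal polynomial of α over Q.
m_α(x) = x^2 - 318

α satisfies α^2 - 318 = 0, so x^2 - 318 annihilates α. Since d = 318 is squarefree and ≠ 1, it is not a perfect square in Q, so x^2 - 318 has no rational root and is therefore irreducible over Q (a degree-2 polynomial over a field is irreducible iff it has no root). Hence m_α(x) = x^2 - 318.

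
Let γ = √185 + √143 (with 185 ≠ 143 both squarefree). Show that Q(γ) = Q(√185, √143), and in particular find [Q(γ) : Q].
[Q(γ) : Q] = 4 (equivalently, Q(γ) = Q(√185, √143))

Obviously Q(γ) ⊆ Q(√185, √143), and [Q(√185, √143):Q] = 4 (since 185, 143 are distinct squarefree integers > 1 with 26455 not a perfect square). To show equality we compute the minimal polynomial of γ. From γ = √185 + √143: γ^2 = 185 + 2√(26455) + 143 = 328 + 2√(26455), so γ^2 - 328 = 2√(26455); squaring, (γ^2 - 328)^2 = 4·26455, i.e. γ^4 - 656γ^2 + 107584 - 105820 = 0, i.e. γ^4 - 656γ^2 + 1764 = 0. So γ is a root of x^4 - 656x^2 + 1764. This polynomial is irreducible over Q: it has no rational root (each ±√185 ± √143 is irrational), and any factorization into two quadratics over Q would force √(26455) ∈ Q (pairing opposite roots) or √185, √143 ∈ Q (other pairings), all impossible. Hence [Q(γ):Q] = 4 = [Q(√185, √143):Q], so Q(γ) = Q(√185, √143).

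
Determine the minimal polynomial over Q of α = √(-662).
m_α(x) = x^2 + 662

α satisfies α^2 + 662 = 0, so x^2 + 662 annihilates α. Since d = -662 is squarefree and ≠ 1, it is not a perfect square in Q, so x^2 + 662 has no rational root and is therefore irreducible over Q (a degree-2 polynomial over a field is irreducible iff it has no root). Hence m_α(x) = x^2 + 662.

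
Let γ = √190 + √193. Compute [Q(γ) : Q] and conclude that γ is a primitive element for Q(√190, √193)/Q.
[Q(γ) : Q] = 4 (equivalently, Q(γ) = Q(√190, √193))

Obviously Q(γ) ⊆ Q(√190, √193), and [Q(√190, √193):Q] = 4 (since 190, 193 are distinct squarefree integers > 1 with 36670 not a perfect square). To show equality we compute the minimal polynomial of γ. From γ = √190 + √193: γ^2 = 190 + 2√(36670) + 193 = 383 + 2√(36670), so γ^2 - 383 = 2√(36670); squaring, (γ^2 - 383)^2 = 4·36670, i.e. γ^4 - 766γ^2 + 146689 - 146680 = 0, i.e. γ^4 - 766γ^2 + 9 = 0. So γ is a root of x^4 - 766x^2 + 9. This polynomial is irreducible over Q: it has no rational root (each ±√190 ± √193 is irrational), and any factorization into two quadratics over Q would force √(36670) ∈ Q (pairing opposite roots) or √190, √193 ∈ Q (other pairings), all impossible. Hence [Q(γ):Q] = 4 = [Q(√190, √193):Q], so Q(γ) = Q(√190, √193).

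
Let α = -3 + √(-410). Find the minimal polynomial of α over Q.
m_α(x) = x^2 + 6x + 419

From α + 3 = √(-410), squaring gives (α + 3)^2 = -410, i.e. α^2 + 6α + 9 = -410, so α^2 + 6α + 419 = 0. The discriminant of x^2 + 6x + 419 is (6)^2 - 4·(419) = 36 - 1676 = -1640, and 4·(-410) is not a perfect square in Q since -410 is squarefree and ≠ 1. Hence x^2 + 6x + 419 is irreducible over Q and is the minimal polynomial of α.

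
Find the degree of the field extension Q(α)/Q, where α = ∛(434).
[Q(α):Q] = 3

The minimal polynomial of α is x^3 - 434, irreducible over Q since 434 is not a perfect cube (so x^3 - 434 has no rational root). Hence [Q(α):Q] = deg(m_α) = 3.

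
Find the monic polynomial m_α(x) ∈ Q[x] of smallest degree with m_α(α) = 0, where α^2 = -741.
m_α(x) = x^2 + 741

α satisfies α^2 + 741 = 0, so x^2 + 741 annihilates α. Since d = -741 is squarefree and ≠ 1, it is not a perfect square in Q, so x^2 + 741 has no rational root and is therefore irreducible over Q (a degree-2 polynomial over a field is irreducible iff it has no root). Hence m_α(x) = x^2 + 741.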